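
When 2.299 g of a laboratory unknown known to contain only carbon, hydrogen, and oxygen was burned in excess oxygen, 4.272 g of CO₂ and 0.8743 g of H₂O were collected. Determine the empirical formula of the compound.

mol C = 4.272 g CO₂ ÷ 44.009 g/mol = 0.097071 mol
mol H = 2 × 0.8743 g H₂O ÷ 18.015 g/mol = 0.097064 mol
mass O = 2.299 − (1.1659 + 0.097840) = 1.0352 g → mol O = 1.0352 ÷ 15.999 = 0.064707 mol
Divide by the smallest (0.064707 mol): C 1.500, H 1.500, O 1.000
Multiplying each by 2 gives whole numbers: C 3.00, H 3.00, O 2.00

C3H3O2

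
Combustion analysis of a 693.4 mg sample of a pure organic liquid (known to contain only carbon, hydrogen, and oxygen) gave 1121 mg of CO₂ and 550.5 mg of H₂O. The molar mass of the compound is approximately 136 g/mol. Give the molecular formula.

mol C = 1.121 g CO₂ ÷ 44.009 g/mol = 0.025472 mol
mol H = 2 × 0.5505 g H₂O ÷ 18.015 g/mol = 0.061116 mol
mass O = 0.6934 − (0.30594 + 0.061605) = 0.32585 g → mol O = 0.32585 ÷ 15.999 = 0.020367 mol
Divide by the smallest (0.020367 mol): C 1.251, H 3.001, O 1.000
Multiplying each by 4 gives whole numbers: C 5.00, H 12.00, O 4.00
Empirical formula: C5H12O4
Empirical-formula mass = 136.15 g/mol; 136 ÷ 136.15 ≈ 1, so the molecular formula is C5H12O4.

C5H12O4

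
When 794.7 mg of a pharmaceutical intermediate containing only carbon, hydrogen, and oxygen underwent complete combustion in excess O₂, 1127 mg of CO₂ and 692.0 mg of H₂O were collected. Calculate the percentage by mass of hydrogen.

9.74%

mol C = 1.127 g CO₂ ÷ 44.009 g/mol = 0.025608 mol
mol H = 2 × 0.6920 g H₂O ÷ 18.015 g/mol = 0.076825 mol
mass O = 0.7947 − (0.30758 + 0.077439) = 0.40968 g → mol O = 0.40968 ÷ 15.999 = 0.025606 mol
mass % H = 0.077439 g ÷ 0.7947 g × 100%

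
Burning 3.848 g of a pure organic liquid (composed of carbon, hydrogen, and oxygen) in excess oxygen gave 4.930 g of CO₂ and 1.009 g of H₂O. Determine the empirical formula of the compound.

mol C = 4.930 g CO₂ ÷ 44.009 g/mol = 0.11202 mol
mol H = 2 × 1.009 g H₂O ÷ 18.015 g/mol = 0.11202 mol
mass O = 3.848 − (1.3455 + 0.11291) = 2.3896 g → mol O = 2.3896 ÷ 15.999 = 0.14936 mol
Divide by the smallest (0.11202 mol): C 1.000, H 1.000, O 1.333
Multiplying each by 3 gives whole numbers: C 3.00, H 3.00, O 4.00

C3H3O4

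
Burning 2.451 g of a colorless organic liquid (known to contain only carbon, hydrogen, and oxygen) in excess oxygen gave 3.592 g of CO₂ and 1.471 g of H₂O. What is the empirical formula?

CH2O

mol C = 3.592 g CO₂ ÷ 44.009 g/mol = 0.081620 mol
mol H = 2 × 1.471 g H₂O ÷ 18.015 g/mol = 0.16331 mol
mass O = 2.451 − (0.98033 + 0.16461) = 1.3061 g → mol O = 1.3061 ÷ 15.999 = 0.081633 mol
Divide by the smallest (0.081620 mol): C 1.000, H 2.001, O 1.000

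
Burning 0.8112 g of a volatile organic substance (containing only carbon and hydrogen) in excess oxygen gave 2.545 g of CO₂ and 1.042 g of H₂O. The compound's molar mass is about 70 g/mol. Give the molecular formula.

mol C = 2.545 g CO₂ ÷ 44.009 g/mol = 0.057829 mol
mol H = 2 × 1.042 g H₂O ÷ 18.015 g/mol = 0.11568 mol
Divide by the smallest (0.057829 mol): C 1.000, H 2.000
Empirical formula: CH2
Empirical-formula mass = 14.03 g/mol; 70 ÷ 14.03 ≈ 5, so the molecular formula is C5H10.

C5H10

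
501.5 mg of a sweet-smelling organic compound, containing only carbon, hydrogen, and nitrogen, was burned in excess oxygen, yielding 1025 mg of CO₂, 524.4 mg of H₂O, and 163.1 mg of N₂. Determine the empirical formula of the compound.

mol C = 1.025 g CO₂ ÷ 44.009 g/mol = 0.023291 mol
mol H = 2 × 0.5244 g H₂O ÷ 18.015 g/mol = 0.058218 mol
mol N = 2 × 0.1631 g N₂ ÷ 28.014 g/mol = 0.011644 mol
Divide by the smallest (0.011644 mol): C 2.000, H 5.000, N 1.000

C2H5N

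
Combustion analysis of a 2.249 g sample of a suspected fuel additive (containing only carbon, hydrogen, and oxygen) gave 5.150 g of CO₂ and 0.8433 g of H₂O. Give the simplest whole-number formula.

mol C = 5.150 g CO₂ ÷ 44.009 g/mol = 0.11702 mol
mol H = 2 × 0.8433 g H₂O ÷ 18.015 g/mol = 0.093622 mol
mass O = 2.249 − (1.4055 + 0.094371) = 0.74908 g → mol O = 0.74908 ÷ 15.999 = 0.046821 mol
Divide by the smallest (0.046821 mol): C 2.499, H 2.000, O 1.000
Multiplying each by 2 gives whole numbers: C 5.00, H 4.00, O 2.00

C5H4O2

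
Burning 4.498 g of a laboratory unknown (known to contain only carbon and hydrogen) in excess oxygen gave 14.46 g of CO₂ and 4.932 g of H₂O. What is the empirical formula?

C3H5

mol C = 14.46 g CO₂ ÷ 44.009 g/mol = 0.32857 mol
mol H = 2 × 4.932 g H₂O ÷ 18.015 g/mol = 0.54754 mol
Divide by the smallest (0.32857 mol): C 1.000, H 1.666
Multiplying each by 3 gives whole numbers: C 3.00, H 5.00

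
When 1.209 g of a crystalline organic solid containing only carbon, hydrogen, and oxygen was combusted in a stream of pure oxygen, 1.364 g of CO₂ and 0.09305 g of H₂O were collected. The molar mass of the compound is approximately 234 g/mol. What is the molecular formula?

mol C = 1.364 g CO₂ ÷ 44.009 g/mol = 0.030994 mol
mol H = 2 × 0.09305 g H₂O ÷ 18.015 g/mol = 0.010330 mol
mass O = 1.209 − (0.37226 + 0.010413) = 0.82632 g → mol O = 0.82632 ÷ 15.999 = 0.051648 mol
Divide by the smallest (0.010330 mol): C 3.000, H 1.000, O 5.000
Empirical formula: C3HO5
Empirical-formula mass = 117.04 g/mol; 234 ÷ 117.04 ≈ 2, so the molecular formula is C6H2O10.

C6H2O10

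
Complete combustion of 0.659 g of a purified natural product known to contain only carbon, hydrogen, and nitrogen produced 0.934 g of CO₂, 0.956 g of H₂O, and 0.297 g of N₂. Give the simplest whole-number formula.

CH5N

mol C = 0.934 g CO₂ ÷ 44.009 g/mol = 0.02122 mol
mol H = 2 × 0.956 g H₂O ÷ 18.015 g/mol = 0.1061 mol
mol N = 2 × 0.297 g N₂ ÷ 28.014 g/mol = 0.02120 mol
Divide by the smallest (0.02120 mol): C 1.001, H 5.005, N 1.000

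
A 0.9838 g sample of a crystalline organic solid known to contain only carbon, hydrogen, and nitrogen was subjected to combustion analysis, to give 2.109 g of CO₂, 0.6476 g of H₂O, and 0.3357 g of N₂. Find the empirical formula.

mol C = 2.109 g CO₂ ÷ 44.009 g/mol = 0.047922 mol
mol H = 2 × 0.6476 g H₂O ÷ 18.015 g/mol = 0.071896 mol
mol N = 2 × 0.3357 g N₂ ÷ 28.014 g/mol = 0.023967 mol
Divide by the smallest (0.023967 mol): C 2.000, H 3.000, N 1.000

C2H3N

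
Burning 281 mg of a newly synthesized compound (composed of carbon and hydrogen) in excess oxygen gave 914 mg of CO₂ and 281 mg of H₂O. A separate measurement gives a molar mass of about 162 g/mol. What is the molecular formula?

mol C = 0.914 g CO₂ ÷ 44.009 g/mol = 0.02077 mol
mol H = 2 × 0.281 g H₂O ÷ 18.015 g/mol = 0.03120 mol
Divide by the smallest (0.02077 mol): C 1.000, H 1.502
Multiplying each by 2 gives whole numbers: C 2.00, H 3.00
Empirical formula: C2H3
Empirical-formula mass = 27.05 g/mol; 162 ÷ 27.05 ≈ 6, so the molecular formula is C12H18.

C12H18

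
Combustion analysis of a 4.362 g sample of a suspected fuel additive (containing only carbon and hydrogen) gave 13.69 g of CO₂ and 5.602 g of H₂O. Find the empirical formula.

mol C = 13.69 g CO₂ ÷ 44.009 g/mol = 0.31107 mol
mol H = 2 × 5.602 g H₂O ÷ 18.015 g/mol = 0.62193 mol
Divide by the smallest (0.31107 mol): C 1.000, H 1.999

CH2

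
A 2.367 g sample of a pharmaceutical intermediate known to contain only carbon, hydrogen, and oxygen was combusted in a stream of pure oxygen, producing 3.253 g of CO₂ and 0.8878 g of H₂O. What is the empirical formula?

C6H8O7

mol C = 3.253 g CO₂ ÷ 44.009 g/mol = 0.073917 mol
mol H = 2 × 0.8878 g H₂O ÷ 18.015 g/mol = 0.098562 mol
mass O = 2.367 − (0.88781 + 0.099351) = 1.3798 g → mol O = 1.3798 ÷ 15.999 = 0.086245 mol
Divide by the smallest (0.073917 mol): C 1.000, H 1.333, O 1.167
Multiplying each by 6 gives whole numbers: C 6.00, H 8.00, O 7.00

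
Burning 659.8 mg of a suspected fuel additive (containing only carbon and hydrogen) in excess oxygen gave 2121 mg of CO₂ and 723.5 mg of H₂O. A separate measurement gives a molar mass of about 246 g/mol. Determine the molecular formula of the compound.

mol C = 2.121 g CO₂ ÷ 44.009 g/mol = 0.048195 mol
mol H = 2 × 0.7235 g H₂O ÷ 18.015 g/mol = 0.080322 mol
Divide by the smallest (0.048195 mol): C 1.000, H 1.667
Multiplying each by 3 gives whole numbers: C 3.00, H 5.00
Empirical formula: C3H5
Empirical-formula mass = 41.07 g/mol; 246 ÷ 41.07 ≈ 6, so the molecular formula is C18H30.

C18H30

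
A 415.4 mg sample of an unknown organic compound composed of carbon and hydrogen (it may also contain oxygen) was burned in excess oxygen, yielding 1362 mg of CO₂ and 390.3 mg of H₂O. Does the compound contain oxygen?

no

mol C = 1.362 g CO₂ ÷ 44.009 g/mol = 0.030948 mol
mol H = 2 × 0.3903 g H₂O ÷ 18.015 g/mol = 0.043331 mol
C and H together account for 0.41540 g — essentially the entire 0.4154 g sample — so the compound contains no oxygen.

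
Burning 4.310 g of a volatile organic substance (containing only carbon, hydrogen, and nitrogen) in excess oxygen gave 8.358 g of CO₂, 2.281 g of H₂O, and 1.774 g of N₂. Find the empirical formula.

C3H4N2

mol C = 8.358 g CO₂ ÷ 44.009 g/mol = 0.18992 mol
mol H = 2 × 2.281 g H₂O ÷ 18.015 g/mol = 0.25323 mol
mol N = 2 × 1.774 g N₂ ÷ 28.014 g/mol = 0.12665 mol
Divide by the smallest (0.12665 mol): C 1.500, H 1.999, N 1.000
Multiplying each by 2 gives whole numbers: C 3.00, H 4.00, N 2.00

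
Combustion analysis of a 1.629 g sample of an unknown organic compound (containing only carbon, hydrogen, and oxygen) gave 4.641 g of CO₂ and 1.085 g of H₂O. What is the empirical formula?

mol C = 4.641 g CO₂ ÷ 44.009 g/mol = 0.10546 mol
mol H = 2 × 1.085 g H₂O ÷ 18.015 g/mol = 0.12046 mol
mass O = 1.629 − (1.2666 + 0.12142) = 0.24095 g → mol O = 0.24095 ÷ 15.999 = 0.015060 mol
Divide by the smallest (0.015060 mol): C 7.002, H 7.998, O 1.000

C7H8O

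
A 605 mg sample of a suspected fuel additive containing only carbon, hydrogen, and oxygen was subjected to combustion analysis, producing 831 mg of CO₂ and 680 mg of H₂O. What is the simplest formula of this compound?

CH4O

mol C = 0.831 g CO₂ ÷ 44.009 g/mol = 0.01888 mol
mol H = 2 × 0.680 g H₂O ÷ 18.015 g/mol = 0.07549 mol
mass O = 0.605 − (0.2268 + 0.07610) = 0.3021 g → mol O = 0.3021 ÷ 15.999 = 0.01888 mol
Divide by the smallest (0.01888 mol): C 1.000, H 3.998, O 1.000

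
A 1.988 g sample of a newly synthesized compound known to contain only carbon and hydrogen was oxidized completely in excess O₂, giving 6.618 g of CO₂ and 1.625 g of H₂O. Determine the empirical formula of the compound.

C5H6

mol C = 6.618 g CO₂ ÷ 44.009 g/mol = 0.15038 mol
mol H = 2 × 1.625 g H₂O ÷ 18.015 g/mol = 0.18041 mol
Divide by the smallest (0.15038 mol): C 1.000, H 1.200
Multiplying each by 5 gives whole numbers: C 5.00, H 6.00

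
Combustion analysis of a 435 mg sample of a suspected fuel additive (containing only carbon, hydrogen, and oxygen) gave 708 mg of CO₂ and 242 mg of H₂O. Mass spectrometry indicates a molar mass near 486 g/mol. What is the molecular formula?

mol C = 0.708 g CO₂ ÷ 44.009 g/mol = 0.01609 mol
mol H = 2 × 0.242 g H₂O ÷ 18.015 g/mol = 0.02687 mol
mass O = 0.435 − (0.1932 + 0.02708) = 0.2147 g → mol O = 0.2147 ÷ 15.999 = 0.01342 mol
Divide by the smallest (0.01342 mol): C 1.199, H 2.002, O 1.000
Multiplying each by 5 gives whole numbers: C 5.99, H 10.01, O 5.00
Empirical formula: C6H10O5
Empirical-formula mass = 162.14 g/mol; 486 ÷ 162.14 ≈ 3, so the molecular formula is C18H30O15.

C18H30O15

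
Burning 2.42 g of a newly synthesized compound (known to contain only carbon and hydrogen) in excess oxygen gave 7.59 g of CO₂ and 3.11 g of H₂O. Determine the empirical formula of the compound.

mol C = 7.59 g CO₂ ÷ 44.009 g/mol = 0.1725 mol
mol H = 2 × 3.11 g H₂O ÷ 18.015 g/mol = 0.3453 mol
Divide by the smallest (0.1725 mol): C 1.000, H 2.002

CH2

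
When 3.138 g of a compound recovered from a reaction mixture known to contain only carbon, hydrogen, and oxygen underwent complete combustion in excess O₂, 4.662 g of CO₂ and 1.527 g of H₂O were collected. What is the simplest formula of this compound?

mol C = 4.662 g CO₂ ÷ 44.009 g/mol = 0.10593 mol
mol H = 2 × 1.527 g H₂O ÷ 18.015 g/mol = 0.16953 mol
mass O = 3.138 − (1.2724 + 0.17088) = 1.6948 g → mol O = 1.6948 ÷ 15.999 = 0.10593 mol
Divide by the smallest (0.10593 mol): C 1.000, H 1.600, O 1.000
Multiplying each by 5 gives whole numbers: C 5.00, H 8.00, O 5.00

C5H8O5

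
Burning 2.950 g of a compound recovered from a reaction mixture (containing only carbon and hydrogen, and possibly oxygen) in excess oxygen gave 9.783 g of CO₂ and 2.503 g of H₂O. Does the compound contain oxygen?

mol C = 9.783 g CO₂ ÷ 44.009 g/mol = 0.22230 mol
mol H = 2 × 2.503 g H₂O ÷ 18.015 g/mol = 0.27788 mol
C and H together account for 2.9501 g — essentially the entire 2.950 g sample — so the compound contains no oxygen.

no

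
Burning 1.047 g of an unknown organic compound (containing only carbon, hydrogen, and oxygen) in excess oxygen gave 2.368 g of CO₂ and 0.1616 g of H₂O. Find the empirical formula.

mol C = 2.368 g CO₂ ÷ 44.009 g/mol = 0.053807 mol
mol H = 2 × 0.1616 g H₂O ÷ 18.015 g/mol = 0.017941 mol
mass O = 1.047 − (0.64628 + 0.018084) = 0.38264 g → mol O = 0.38264 ÷ 15.999 = 0.023916 mol
Divide by the smallest (0.017941 mol): C 2.999, H 1.000, O 1.333
Multiplying each by 3 gives whole numbers: C 9.00, H 3.00, O 4.00

C9H3O4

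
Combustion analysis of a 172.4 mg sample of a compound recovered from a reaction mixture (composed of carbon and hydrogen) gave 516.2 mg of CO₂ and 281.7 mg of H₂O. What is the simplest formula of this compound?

mol C = 0.5162 g CO₂ ÷ 44.009 g/mol = 0.011729 mol
mol H = 2 × 0.2817 g H₂O ÷ 18.015 g/mol = 0.031274 mol
Divide by the smallest (0.011729 mol): C 1.000, H 2.666
Multiplying each by 3 gives whole numbers: C 3.00, H 8.00

C3H8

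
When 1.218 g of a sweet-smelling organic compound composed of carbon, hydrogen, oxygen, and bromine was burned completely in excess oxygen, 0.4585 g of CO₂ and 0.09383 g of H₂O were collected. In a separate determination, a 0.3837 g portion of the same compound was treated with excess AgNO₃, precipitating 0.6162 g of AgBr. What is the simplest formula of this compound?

C2H2Br2O3

mol C = 0.4585 g CO₂ ÷ 44.009 g/mol = 0.010418 mol
mol H = 2 × 0.09383 g H₂O ÷ 18.015 g/mol = 0.010417 mol
From the AgBr data: mol Br per gram of compound = (0.6162 ÷ 187.772) ÷ 0.3837 = 0.0085526 mol/g, so in the 1.218 g combustion sample mol Br = 0.010417 mol
mass O = 1.218 − (0.12513 + 0.010500 + 0.83237) = 0.25000 g → mol O = 0.25000 ÷ 15.999 = 0.015626 mol
Divide by the smallest (0.010417 mol): C 1.000, H 1.000, Br 1.000, O 1.500
Multiplying each by 2 gives whole numbers: C 2.00, H 2.00, Br 2.00, O 3.00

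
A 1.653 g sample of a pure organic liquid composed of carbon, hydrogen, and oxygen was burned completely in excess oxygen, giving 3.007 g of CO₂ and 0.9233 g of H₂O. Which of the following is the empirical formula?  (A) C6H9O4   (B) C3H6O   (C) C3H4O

(A) C6H9O4

mol C = 3.007 g CO₂ ÷ 44.009 g/mol = 0.068327 mol
mol H = 2 × 0.9233 g H₂O ÷ 18.015 g/mol = 0.10250 mol
mass O = 1.653 − (0.82067 + 0.10332) = 0.72900 g → mol O = 0.72900 ÷ 15.999 = 0.045565 mol
Divide by the smallest (0.045565 mol): C 1.500, H 2.250, O 1.000
Multiplying each by 4 gives whole numbers: C 6.00, H 9.00, O 4.00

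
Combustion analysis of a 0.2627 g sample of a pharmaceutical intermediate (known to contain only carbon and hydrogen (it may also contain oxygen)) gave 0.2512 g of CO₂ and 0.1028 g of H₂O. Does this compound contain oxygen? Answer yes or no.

mol C = 0.2512 g CO₂ ÷ 44.009 g/mol = 0.0057079 mol
mol H = 2 × 0.1028 g H₂O ÷ 18.015 g/mol = 0.011413 mol
C and H account for only 0.080062 g of the 0.2627 g sample; the remaining 0.18264 g must be oxygen.

yes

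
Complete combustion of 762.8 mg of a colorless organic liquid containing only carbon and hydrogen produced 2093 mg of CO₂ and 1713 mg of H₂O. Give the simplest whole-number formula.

mol C = 2.093 g CO₂ ÷ 44.009 g/mol = 0.047558 mol
mol H = 2 × 1.713 g H₂O ÷ 18.015 g/mol = 0.19017 mol
Divide by the smallest (0.047558 mol): C 1.000, H 3.999

CH4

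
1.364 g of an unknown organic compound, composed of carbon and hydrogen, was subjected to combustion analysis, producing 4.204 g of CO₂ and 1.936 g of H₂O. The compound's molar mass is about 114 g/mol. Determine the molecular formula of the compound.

mol C = 4.204 g CO₂ ÷ 44.009 g/mol = 0.095526 mol
mol H = 2 × 1.936 g H₂O ÷ 18.015 g/mol = 0.21493 mol
Divide by the smallest (0.095526 mol): C 1.000, H 2.250
Multiplying each by 4 gives whole numbers: C 4.00, H 9.00
Empirical formula: C4H9
Empirical-formula mass = 57.12 g/mol; 114 ÷ 57.12 ≈ 2, so the molecular formula is C8H18.

C8H18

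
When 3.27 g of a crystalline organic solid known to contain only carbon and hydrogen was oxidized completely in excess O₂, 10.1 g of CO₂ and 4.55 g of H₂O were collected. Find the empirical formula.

C5H11

mol C = 10.1 g CO₂ ÷ 44.009 g/mol = 0.2295 mol
mol H = 2 × 4.55 g H₂O ÷ 18.015 g/mol = 0.5051 mol
Divide by the smallest (0.2295 mol): C 1.000, H 2.201
Multiplying each by 5 gives whole numbers: C 5.00, H 11.01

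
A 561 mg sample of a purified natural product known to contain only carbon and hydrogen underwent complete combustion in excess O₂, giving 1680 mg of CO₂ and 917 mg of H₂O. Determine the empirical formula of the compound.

C3H8

mol C = 1.68 g CO₂ ÷ 44.009 g/mol = 0.03817 mol
mol H = 2 × 0.917 g H₂O ÷ 18.015 g/mol = 0.1018 mol
Divide by the smallest (0.03817 mol): C 1.000, H 2.667
Multiplying each by 3 gives whole numbers: C 3.00, H 8.00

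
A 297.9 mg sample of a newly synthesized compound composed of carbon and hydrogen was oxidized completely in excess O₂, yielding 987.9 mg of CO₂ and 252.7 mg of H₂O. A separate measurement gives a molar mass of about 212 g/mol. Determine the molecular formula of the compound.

mol C = 0.9879 g CO₂ ÷ 44.009 g/mol = 0.022448 mol
mol H = 2 × 0.2527 g H₂O ÷ 18.015 g/mol = 0.028054 mol
Divide by the smallest (0.022448 mol): C 1.000, H 1.250
Multiplying each by 4 gives whole numbers: C 4.00, H 5.00
Empirical formula: C4H5
Empirical-formula mass = 53.08 g/mol; 212 ÷ 53.08 ≈ 4, so the molecular formula is C16H20.

C16H20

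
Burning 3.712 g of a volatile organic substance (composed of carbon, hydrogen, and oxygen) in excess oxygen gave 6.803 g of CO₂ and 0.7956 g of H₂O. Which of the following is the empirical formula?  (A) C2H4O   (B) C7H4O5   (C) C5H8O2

(B) C7H4O5

mol C = 6.803 g CO₂ ÷ 44.009 g/mol = 0.15458 mol
mol H = 2 × 0.7956 g H₂O ÷ 18.015 g/mol = 0.088326 mol
mass O = 3.712 − (1.8567 + 0.089033) = 1.7663 g → mol O = 1.7663 ÷ 15.999 = 0.11040 mol
Divide by the smallest (0.088326 mol): C 1.750, H 1.000, O 1.250
Multiplying each by 4 gives whole numbers: C 7.00, H 4.00, O 5.00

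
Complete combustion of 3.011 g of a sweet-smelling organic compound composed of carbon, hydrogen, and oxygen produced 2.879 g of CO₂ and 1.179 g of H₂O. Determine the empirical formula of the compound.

mol C = 2.879 g CO₂ ÷ 44.009 g/mol = 0.065418 mol
mol H = 2 × 1.179 g H₂O ÷ 18.015 g/mol = 0.13089 mol
mass O = 3.011 − (0.78574 + 0.13194) = 2.0933 g → mol O = 2.0933 ÷ 15.999 = 0.13084 mol
Divide by the smallest (0.065418 mol): C 1.000, H 2.001, O 2.000

CH2O2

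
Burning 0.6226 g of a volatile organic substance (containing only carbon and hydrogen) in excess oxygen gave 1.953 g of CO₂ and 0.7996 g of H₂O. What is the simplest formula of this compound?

mol C = 1.953 g CO₂ ÷ 44.009 g/mol = 0.044377 mol
mol H = 2 × 0.7996 g H₂O ÷ 18.015 g/mol = 0.088770 mol
Divide by the smallest (0.044377 mol): C 1.000, H 2.000

CH2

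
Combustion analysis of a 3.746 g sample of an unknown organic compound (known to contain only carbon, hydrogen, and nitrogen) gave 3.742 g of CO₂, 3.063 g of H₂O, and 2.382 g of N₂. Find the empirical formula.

mol C = 3.742 g CO₂ ÷ 44.009 g/mol = 0.085028 mol
mol H = 2 × 3.063 g H₂O ÷ 18.015 g/mol = 0.34005 mol
mol N = 2 × 2.382 g N₂ ÷ 28.014 g/mol = 0.17006 mol
Divide by the smallest (0.085028 mol): C 1.000, H 3.999, N 2.000

CH4N2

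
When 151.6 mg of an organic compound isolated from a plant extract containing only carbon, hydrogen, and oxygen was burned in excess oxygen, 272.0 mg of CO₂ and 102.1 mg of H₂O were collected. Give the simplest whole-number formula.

mol C = 0.2720 g CO₂ ÷ 44.009 g/mol = 0.0061806 mol
mol H = 2 × 0.1021 g H₂O ÷ 18.015 g/mol = 0.011335 mol
mass O = 0.1516 − (0.074235 + 0.011426) = 0.065940 g → mol O = 0.065940 ÷ 15.999 = 0.0041215 mol
Divide by the smallest (0.0041215 mol): C 1.500, H 2.750, O 1.000
Multiplying each by 4 gives whole numbers: C 6.00, H 11.00, O 4.00

C6H11O4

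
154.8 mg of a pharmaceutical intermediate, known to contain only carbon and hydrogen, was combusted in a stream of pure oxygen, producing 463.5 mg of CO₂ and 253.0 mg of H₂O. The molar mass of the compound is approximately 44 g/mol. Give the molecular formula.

C3H8

mol C = 0.4635 g CO₂ ÷ 44.009 g/mol = 0.010532 mol
mol H = 2 × 0.2530 g H₂O ÷ 18.015 g/mol = 0.028088 mol
Divide by the smallest (0.010532 mol): C 1.000, H 2.667
Multiplying each by 3 gives whole numbers: C 3.00, H 8.00
Empirical formula: C3H8
Empirical-formula mass = 44.10 g/mol; 44 ÷ 44.10 ≈ 1, so the molecular formula is C3H8.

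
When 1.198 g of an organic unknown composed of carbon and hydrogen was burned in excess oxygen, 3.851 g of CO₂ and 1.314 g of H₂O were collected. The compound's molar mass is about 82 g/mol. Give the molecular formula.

C6H10

mol C = 3.851 g CO₂ ÷ 44.009 g/mol = 0.087505 mol
mol H = 2 × 1.314 g H₂O ÷ 18.015 g/mol = 0.14588 mol
Divide by the smallest (0.087505 mol): C 1.000, H 1.667
Multiplying each by 3 gives whole numbers: C 3.00, H 5.00
Empirical formula: C3H5
Empirical-formula mass = 41.07 g/mol; 82 ÷ 41.07 ≈ 2, so the molecular formula is C6H10.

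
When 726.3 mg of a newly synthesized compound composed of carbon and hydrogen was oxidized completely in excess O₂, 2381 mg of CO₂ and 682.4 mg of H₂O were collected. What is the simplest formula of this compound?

mol C = 2.381 g CO₂ ÷ 44.009 g/mol = 0.054103 mol
mol H = 2 × 0.6824 g H₂O ÷ 18.015 g/mol = 0.075759 mol
Divide by the smallest (0.054103 mol): C 1.000, H 1.400
Multiplying each by 5 gives whole numbers: C 5.00, H 7.00

C5H7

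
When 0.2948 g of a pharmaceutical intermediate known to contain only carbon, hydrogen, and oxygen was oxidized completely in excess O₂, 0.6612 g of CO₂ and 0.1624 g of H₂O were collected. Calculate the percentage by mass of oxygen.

mol C = 0.6612 g CO₂ ÷ 44.009 g/mol = 0.015024 mol
mol H = 2 × 0.1624 g H₂O ÷ 18.015 g/mol = 0.018029 mol
mass O = 0.2948 − (0.18046 + 0.018174) = 0.096171 g → mol O = 0.096171 ÷ 15.999 = 0.0060110 mol
mass % O = 0.096171 g ÷ 0.2948 g × 100%

32.62%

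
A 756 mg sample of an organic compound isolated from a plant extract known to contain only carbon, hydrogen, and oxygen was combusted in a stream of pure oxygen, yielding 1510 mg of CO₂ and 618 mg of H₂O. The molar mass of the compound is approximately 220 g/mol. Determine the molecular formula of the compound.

mol C = 1.51 g CO₂ ÷ 44.009 g/mol = 0.03431 mol
mol H = 2 × 0.618 g H₂O ÷ 18.015 g/mol = 0.06861 mol
mass O = 0.756 − (0.4121 + 0.06916) = 0.2747 g → mol O = 0.2747 ÷ 15.999 = 0.01717 mol
Divide by the smallest (0.01717 mol): C 1.998, H 3.995, O 1.000
Empirical formula: C2H4O
Empirical-formula mass = 44.05 g/mol; 220 ÷ 44.05 ≈ 5, so the molecular formula is C10H20O5.

C10H20O5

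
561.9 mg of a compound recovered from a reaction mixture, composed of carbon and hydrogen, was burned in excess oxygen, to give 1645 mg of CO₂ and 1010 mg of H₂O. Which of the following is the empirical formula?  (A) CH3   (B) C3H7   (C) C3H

(A) CH3

mol C = 1.645 g CO₂ ÷ 44.009 g/mol = 0.037379 mol
mol H = 2 × 1.010 g H₂O ÷ 18.015 g/mol = 0.11213 mol
Divide by the smallest (0.037379 mol): C 1.000, H 3.000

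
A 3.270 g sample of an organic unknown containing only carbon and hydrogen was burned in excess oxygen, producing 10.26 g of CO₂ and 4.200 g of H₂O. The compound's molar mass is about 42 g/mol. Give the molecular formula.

mol C = 10.26 g CO₂ ÷ 44.009 g/mol = 0.23313 mol
mol H = 2 × 4.200 g H₂O ÷ 18.015 g/mol = 0.46628 mol
Divide by the smallest (0.23313 mol): C 1.000, H 2.000
Empirical formula: CH2
Empirical-formula mass = 14.03 g/mol; 42 ÷ 14.03 ≈ 3, so the molecular formula is C3H6.

C3H6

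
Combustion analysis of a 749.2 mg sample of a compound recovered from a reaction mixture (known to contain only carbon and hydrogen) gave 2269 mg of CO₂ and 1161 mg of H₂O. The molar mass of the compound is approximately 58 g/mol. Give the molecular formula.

mol C = 2.269 g CO₂ ÷ 44.009 g/mol = 0.051558 mol
mol H = 2 × 1.161 g H₂O ÷ 18.015 g/mol = 0.12889 mol
Divide by the smallest (0.051558 mol): C 1.000, H 2.500
Multiplying each by 2 gives whole numbers: C 2.00, H 5.00
Empirical formula: C2H5
Empirical-formula mass = 29.06 g/mol; 58 ÷ 29.06 ≈ 2, so the molecular formula is C4H10.

C4H10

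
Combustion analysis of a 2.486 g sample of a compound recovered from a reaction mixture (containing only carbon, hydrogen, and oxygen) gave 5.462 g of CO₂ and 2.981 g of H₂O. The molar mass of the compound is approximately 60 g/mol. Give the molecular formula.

C3H8O

mol C = 5.462 g CO₂ ÷ 44.009 g/mol = 0.12411 mol
mol H = 2 × 2.981 g H₂O ÷ 18.015 g/mol = 0.33095 mol
mass O = 2.486 − (1.4907 + 0.33359) = 0.66171 g → mol O = 0.66171 ÷ 15.999 = 0.041359 mol
Divide by the smallest (0.041359 mol): C 3.001, H 8.002, O 1.000
Empirical formula: C3H8O
Empirical-formula mass = 60.10 g/mol; 60 ÷ 60.10 ≈ 1, so the molecular formula is C3H8O.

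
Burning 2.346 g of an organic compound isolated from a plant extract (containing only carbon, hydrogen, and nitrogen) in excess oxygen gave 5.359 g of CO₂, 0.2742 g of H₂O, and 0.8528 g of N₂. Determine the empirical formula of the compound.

mol C = 5.359 g CO₂ ÷ 44.009 g/mol = 0.12177 mol
mol H = 2 × 0.2742 g H₂O ÷ 18.015 g/mol = 0.030441 mol
mol N = 2 × 0.8528 g N₂ ÷ 28.014 g/mol = 0.060884 mol
Divide by the smallest (0.030441 mol): C 4.000, H 1.000, N 2.000

C4HN2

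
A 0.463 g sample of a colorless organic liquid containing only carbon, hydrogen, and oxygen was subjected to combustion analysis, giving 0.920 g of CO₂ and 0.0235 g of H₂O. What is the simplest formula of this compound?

C8HO5

mol C = 0.920 g CO₂ ÷ 44.009 g/mol = 0.02090 mol
mol H = 2 × 0.0235 g H₂O ÷ 18.015 g/mol = 0.002609 mol
mass O = 0.463 − (0.2511 + 0.002630) = 0.2093 g → mol O = 0.2093 ÷ 15.999 = 0.01308 mol
Divide by the smallest (0.002609 mol): C 8.013, H 1.000, O 5.014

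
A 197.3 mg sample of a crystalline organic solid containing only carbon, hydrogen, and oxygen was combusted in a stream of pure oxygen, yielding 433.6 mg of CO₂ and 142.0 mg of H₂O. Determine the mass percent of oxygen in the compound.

mol C = 0.4336 g CO₂ ÷ 44.009 g/mol = 0.0098525 mol
mol H = 2 × 0.1420 g H₂O ÷ 18.015 g/mol = 0.015765 mol
mass O = 0.1973 − (0.11834 + 0.015891) = 0.063071 g → mol O = 0.063071 ÷ 15.999 = 0.0039422 mol
mass % O = 0.063071 g ÷ 0.1973 g × 100%

31.97%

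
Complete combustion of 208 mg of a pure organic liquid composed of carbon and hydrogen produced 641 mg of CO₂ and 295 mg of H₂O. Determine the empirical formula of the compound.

C4H9

mol C = 0.641 g CO₂ ÷ 44.009 g/mol = 0.01457 mol
mol H = 2 × 0.295 g H₂O ÷ 18.015 g/mol = 0.03275 mol
Divide by the smallest (0.01457 mol): C 1.000, H 2.249
Multiplying each by 4 gives whole numbers: C 4.00, H 8.99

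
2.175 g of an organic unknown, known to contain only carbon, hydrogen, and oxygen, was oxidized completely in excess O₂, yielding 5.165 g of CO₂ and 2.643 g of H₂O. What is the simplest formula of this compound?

mol C = 5.165 g CO₂ ÷ 44.009 g/mol = 0.11736 mol
mol H = 2 × 2.643 g H₂O ÷ 18.015 g/mol = 0.29342 mol
mass O = 2.175 − (1.4096 + 0.29577) = 0.46959 g → mol O = 0.46959 ÷ 15.999 = 0.029351 mol
Divide by the smallest (0.029351 mol): C 3.999, H 9.997, O 1.000

C4H10O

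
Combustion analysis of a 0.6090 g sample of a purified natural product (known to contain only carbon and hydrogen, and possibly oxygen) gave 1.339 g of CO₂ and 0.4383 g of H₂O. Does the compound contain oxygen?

yes

mol C = 1.339 g CO₂ ÷ 44.009 g/mol = 0.030426 mol
mol H = 2 × 0.4383 g H₂O ÷ 18.015 g/mol = 0.048659 mol
C and H account for only 0.41449 g of the 0.6090 g sample; the remaining 0.19451 g must be oxygen.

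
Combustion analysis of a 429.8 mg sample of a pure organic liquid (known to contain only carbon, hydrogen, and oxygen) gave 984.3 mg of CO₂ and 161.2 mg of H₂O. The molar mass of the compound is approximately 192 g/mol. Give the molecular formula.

C10H8O4

mol C = 0.9843 g CO₂ ÷ 44.009 g/mol = 0.022366 mol
mol H = 2 × 0.1612 g H₂O ÷ 18.015 g/mol = 0.017896 mol
mass O = 0.4298 − (0.26864 + 0.018039) = 0.14312 g → mol O = 0.14312 ÷ 15.999 = 0.0089458 mol
Divide by the smallest (0.0089458 mol): C 2.500, H 2.001, O 1.000
Multiplying each by 2 gives whole numbers: C 5.00, H 4.00, O 2.00
Empirical formula: C5H4O2
Empirical-formula mass = 96.08 g/mol; 192 ÷ 96.08 ≈ 2, so the molecular formula is C10H8O4.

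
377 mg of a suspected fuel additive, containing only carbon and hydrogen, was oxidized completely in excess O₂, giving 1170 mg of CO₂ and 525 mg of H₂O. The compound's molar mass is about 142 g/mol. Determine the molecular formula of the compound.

C10H22

mol C = 1.17 g CO₂ ÷ 44.009 g/mol = 0.02659 mol
mol H = 2 × 0.525 g H₂O ÷ 18.015 g/mol = 0.05828 mol
Divide by the smallest (0.02659 mol): C 1.000, H 2.192
Multiplying each by 5 gives whole numbers: C 5.00, H 10.96
Empirical formula: C5H11
Empirical-formula mass = 71.14 g/mol; 142 ÷ 71.14 ≈ 2, so the molecular formula is C10H22.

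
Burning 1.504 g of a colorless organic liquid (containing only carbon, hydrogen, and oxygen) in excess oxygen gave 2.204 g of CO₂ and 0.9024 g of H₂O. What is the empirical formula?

mol C = 2.204 g CO₂ ÷ 44.009 g/mol = 0.050081 mol
mol H = 2 × 0.9024 g H₂O ÷ 18.015 g/mol = 0.10018 mol
mass O = 1.504 − (0.60152 + 0.10098) = 0.80150 g → mol O = 0.80150 ÷ 15.999 = 0.050097 mol
Divide by the smallest (0.050081 mol): C 1.000, H 2.000, O 1.000

CH2O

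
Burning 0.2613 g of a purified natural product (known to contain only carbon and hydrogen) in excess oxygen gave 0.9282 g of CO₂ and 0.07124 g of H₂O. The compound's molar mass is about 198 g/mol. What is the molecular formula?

C16H6

mol C = 0.9282 g CO₂ ÷ 44.009 g/mol = 0.021091 mol
mol H = 2 × 0.07124 g H₂O ÷ 18.015 g/mol = 0.0079090 mol
Divide by the smallest (0.0079090 mol): C 2.667, H 1.000
Multiplying each by 3 gives whole numbers: C 8.00, H 3.00
Empirical formula: C8H3
Empirical-formula mass = 99.11 g/mol; 198 ÷ 99.11 ≈ 2, so the molecular formula is C16H6.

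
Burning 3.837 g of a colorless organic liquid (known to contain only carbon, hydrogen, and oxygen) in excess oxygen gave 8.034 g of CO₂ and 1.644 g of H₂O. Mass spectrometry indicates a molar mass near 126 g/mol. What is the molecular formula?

C6H6O3

mol C = 8.034 g CO₂ ÷ 44.009 g/mol = 0.18255 mol
mol H = 2 × 1.644 g H₂O ÷ 18.015 g/mol = 0.18251 mol
mass O = 3.837 − (2.1927 + 0.18397) = 1.4604 g → mol O = 1.4604 ÷ 15.999 = 0.091279 mol
Divide by the smallest (0.091279 mol): C 2.000, H 2.000, O 1.000
Empirical formula: C2H2O
Empirical-formula mass = 42.04 g/mol; 126 ÷ 42.04 ≈ 3, so the molecular formula is C6H6O3.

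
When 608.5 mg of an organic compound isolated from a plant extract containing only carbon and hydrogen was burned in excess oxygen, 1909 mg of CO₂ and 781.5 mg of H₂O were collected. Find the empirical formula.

CH2

mol C = 1.909 g CO₂ ÷ 44.009 g/mol = 0.043377 mol
mol H = 2 × 0.7815 g H₂O ÷ 18.015 g/mol = 0.086761 mol
Divide by the smallest (0.043377 mol): C 1.000, H 2.000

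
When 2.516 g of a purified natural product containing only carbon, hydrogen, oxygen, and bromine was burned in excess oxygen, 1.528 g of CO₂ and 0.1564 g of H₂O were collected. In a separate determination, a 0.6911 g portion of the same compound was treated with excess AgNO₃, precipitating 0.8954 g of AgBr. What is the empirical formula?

C4H2Br2O5

mol C = 1.528 g CO₂ ÷ 44.009 g/mol = 0.034720 mol
mol H = 2 × 0.1564 g H₂O ÷ 18.015 g/mol = 0.017363 mol
From the AgBr data: mol Br per gram of compound = (0.8954 ÷ 187.772) ÷ 0.6911 = 0.0068999 mol/g, so in the 2.516 g combustion sample mol Br = 0.017360 mol
mass O = 2.516 − (0.41702 + 0.017502 + 1.3872) = 0.69432 g → mol O = 0.69432 ÷ 15.999 = 0.043398 mol
Divide by the smallest (0.017360 mol): C 2.000, H 1.000, Br 1.000, O 2.500
Multiplying each by 2 gives whole numbers: C 4.00, H 2.00, Br 2.00, O 5.00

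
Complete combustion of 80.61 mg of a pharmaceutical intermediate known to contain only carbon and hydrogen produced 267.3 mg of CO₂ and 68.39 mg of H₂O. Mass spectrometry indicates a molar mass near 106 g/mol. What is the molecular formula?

mol C = 0.2673 g CO₂ ÷ 44.009 g/mol = 0.0060738 mol
mol H = 2 × 0.06839 g H₂O ÷ 18.015 g/mol = 0.0075926 mol
Divide by the smallest (0.0060738 mol): C 1.000, H 1.250
Multiplying each by 4 gives whole numbers: C 4.00, H 5.00
Empirical formula: C4H5
Empirical-formula mass = 53.08 g/mol; 106 ÷ 53.08 ≈ 2, so the molecular formula is C8H10.

C8H10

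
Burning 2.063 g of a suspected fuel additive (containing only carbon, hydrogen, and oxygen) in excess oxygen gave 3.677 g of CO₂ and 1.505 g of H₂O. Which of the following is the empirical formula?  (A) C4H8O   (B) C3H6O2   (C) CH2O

(B) C3H6O2

mol C = 3.677 g CO₂ ÷ 44.009 g/mol = 0.083551 mol
mol H = 2 × 1.505 g H₂O ÷ 18.015 g/mol = 0.16708 mol
mass O = 2.063 − (1.0035 + 0.16842) = 0.89105 g → mol O = 0.89105 ÷ 15.999 = 0.055694 mol
Divide by the smallest (0.055694 mol): C 1.500, H 3.000, O 1.000
Multiplying each by 2 gives whole numbers: C 3.00, H 6.00, O 2.00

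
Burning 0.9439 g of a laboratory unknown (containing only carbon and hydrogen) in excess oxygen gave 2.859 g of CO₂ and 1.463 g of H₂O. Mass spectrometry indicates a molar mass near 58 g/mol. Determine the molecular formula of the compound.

C4H10

mol C = 2.859 g CO₂ ÷ 44.009 g/mol = 0.064964 mol
mol H = 2 × 1.463 g H₂O ÷ 18.015 g/mol = 0.16242 mol
Divide by the smallest (0.064964 mol): C 1.000, H 2.500
Multiplying each by 2 gives whole numbers: C 2.00, H 5.00
Empirical formula: C2H5
Empirical-formula mass = 29.06 g/mol; 58 ÷ 29.06 ≈ 2, so the molecular formula is C4H10.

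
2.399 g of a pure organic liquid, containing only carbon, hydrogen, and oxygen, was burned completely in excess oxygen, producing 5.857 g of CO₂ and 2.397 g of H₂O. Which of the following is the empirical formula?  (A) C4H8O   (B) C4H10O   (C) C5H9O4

mol C = 5.857 g CO₂ ÷ 44.009 g/mol = 0.13309 mol
mol H = 2 × 2.397 g H₂O ÷ 18.015 g/mol = 0.26611 mol
mass O = 2.399 − (1.5985 + 0.26824) = 0.53226 g → mol O = 0.53226 ÷ 15.999 = 0.033268 mol
Divide by the smallest (0.033268 mol): C 4.000, H 7.999, O 1.000

(A) C4H8O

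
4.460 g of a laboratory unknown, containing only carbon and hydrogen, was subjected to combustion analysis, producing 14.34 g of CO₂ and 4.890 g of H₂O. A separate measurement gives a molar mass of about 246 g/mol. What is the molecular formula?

C18H30

mol C = 14.34 g CO₂ ÷ 44.009 g/mol = 0.32584 mol
mol H = 2 × 4.890 g H₂O ÷ 18.015 g/mol = 0.54288 mol
Divide by the smallest (0.32584 mol): C 1.000, H 1.666
Multiplying each by 3 gives whole numbers: C 3.00, H 5.00
Empirical formula: C3H5
Empirical-formula mass = 41.07 g/mol; 246 ÷ 41.07 ≈ 6, so the molecular formula is C18H30.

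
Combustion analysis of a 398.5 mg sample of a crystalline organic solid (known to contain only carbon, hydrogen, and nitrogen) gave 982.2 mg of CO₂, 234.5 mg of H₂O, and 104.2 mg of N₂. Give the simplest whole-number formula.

mol C = 0.9822 g CO₂ ÷ 44.009 g/mol = 0.022318 mol
mol H = 2 × 0.2345 g H₂O ÷ 18.015 g/mol = 0.026034 mol
mol N = 2 × 0.1042 g N₂ ÷ 28.014 g/mol = 0.0074391 mol
Divide by the smallest (0.0074391 mol): C 3.000, H 3.500, N 1.000
Multiplying each by 2 gives whole numbers: C 6.00, H 7.00, N 2.00

C6H7N2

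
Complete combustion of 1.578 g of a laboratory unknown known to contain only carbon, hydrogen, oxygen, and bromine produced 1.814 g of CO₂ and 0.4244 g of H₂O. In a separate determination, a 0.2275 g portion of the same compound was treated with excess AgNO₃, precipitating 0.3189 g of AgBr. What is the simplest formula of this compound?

mol C = 1.814 g CO₂ ÷ 44.009 g/mol = 0.041219 mol
mol H = 2 × 0.4244 g H₂O ÷ 18.015 g/mol = 0.047116 mol
From the AgBr data: mol Br per gram of compound = (0.3189 ÷ 187.772) ÷ 0.2275 = 0.0074652 mol/g, so in the 1.578 g combustion sample mol Br = 0.011780 mol
mass O = 1.578 − (0.49508 + 0.047493 + 0.94128) = 0.094149 g → mol O = 0.094149 ÷ 15.999 = 0.0058847 mol
Divide by the smallest (0.0058847 mol): C 7.004, H 8.007, Br 2.002, O 1.000

C7H8Br2O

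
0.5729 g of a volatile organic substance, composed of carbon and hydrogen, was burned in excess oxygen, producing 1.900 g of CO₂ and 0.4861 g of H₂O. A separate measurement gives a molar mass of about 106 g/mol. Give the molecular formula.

mol C = 1.900 g CO₂ ÷ 44.009 g/mol = 0.043173 mol
mol H = 2 × 0.4861 g H₂O ÷ 18.015 g/mol = 0.053966 mol
Divide by the smallest (0.043173 mol): C 1.000, H 1.250
Multiplying each by 4 gives whole numbers: C 4.00, H 5.00
Empirical formula: C4H5
Empirical-formula mass = 53.08 g/mol; 106 ÷ 53.08 ≈ 2, so the molecular formula is C8H10.

C8H10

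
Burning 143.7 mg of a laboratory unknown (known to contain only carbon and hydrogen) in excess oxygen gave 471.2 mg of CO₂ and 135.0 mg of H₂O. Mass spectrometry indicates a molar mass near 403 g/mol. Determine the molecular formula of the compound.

C30H42

mol C = 0.4712 g CO₂ ÷ 44.009 g/mol = 0.010707 mol
mol H = 2 × 0.1350 g H₂O ÷ 18.015 g/mol = 0.014988 mol
Divide by the smallest (0.010707 mol): C 1.000, H 1.400
Multiplying each by 5 gives whole numbers: C 5.00, H 7.00
Empirical formula: C5H7
Empirical-formula mass = 67.11 g/mol; 403 ÷ 67.11 ≈ 6, so the molecular formula is C30H42.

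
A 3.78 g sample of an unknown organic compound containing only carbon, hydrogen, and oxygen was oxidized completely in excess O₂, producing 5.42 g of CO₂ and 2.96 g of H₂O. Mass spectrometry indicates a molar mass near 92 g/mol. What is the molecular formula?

mol C = 5.42 g CO₂ ÷ 44.009 g/mol = 0.1232 mol
mol H = 2 × 2.96 g H₂O ÷ 18.015 g/mol = 0.3286 mol
mass O = 3.78 − (1.479 + 0.3312) = 1.970 g → mol O = 1.970 ÷ 15.999 = 0.1231 mol
Divide by the smallest (0.1231 mol): C 1.000, H 2.669, O 1.000
Multiplying each by 3 gives whole numbers: C 3.00, H 8.01, O 3.00
Empirical formula: C3H8O3
Empirical-formula mass = 92.09 g/mol; 92 ÷ 92.09 ≈ 1, so the molecular formula is C3H8O3.

C3H8O3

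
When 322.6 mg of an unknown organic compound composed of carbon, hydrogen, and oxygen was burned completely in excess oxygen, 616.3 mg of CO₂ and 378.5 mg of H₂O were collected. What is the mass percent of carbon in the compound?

mol C = 0.6163 g CO₂ ÷ 44.009 g/mol = 0.014004 mol
mol H = 2 × 0.3785 g H₂O ÷ 18.015 g/mol = 0.042021 mol
mass O = 0.3226 − (0.16820 + 0.042357) = 0.11204 g → mol O = 0.11204 ÷ 15.999 = 0.0070031 mol
mass % C = 0.16820 g ÷ 0.3226 g × 100%

52.14%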